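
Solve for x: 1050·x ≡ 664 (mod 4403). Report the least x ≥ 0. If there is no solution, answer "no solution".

no solution

gcd(1050, 4403):
4403 = 4·1050 + 203
1050 = 5·203 + 35
203 = 5·35 + 28
35 = 1·28 + 7
28 = 4·7 + 0
gcd = 7, but 7 ∤ 664, so the congruence has no solution.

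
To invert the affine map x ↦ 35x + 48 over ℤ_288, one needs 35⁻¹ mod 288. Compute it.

Run Euclid on (288, 35):
288 = 8×35 + 8
35 = 4×8 + 3
8 = 2×3 + 2
3 = 1×2 + 1
2 = 2×1 + 0
Since gcd(35, 288) = 1, back-substitute to write 1 as a combination:
1 = 3 − 2
1 = −8 + 3·3
1 = 3·35 − 13·8
1 = −13·288 + 107·35
So 35·107 ≡ 1 (mod 288).

107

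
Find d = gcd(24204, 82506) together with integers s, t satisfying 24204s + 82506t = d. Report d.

Apply Euclid's algorithm to 82506 and 24204:
82506 = 3*24204 + 9894
24204 = 2*9894 + 4416
9894 = 2*4416 + 1062
4416 = 4*1062 + 168
1062 = 6*168 + 54
168 = 3*54 + 6
54 = 9*6 + 0
gcd(24204, 82506) = 6.
Back-substituting:
6 = 168 − 3·54
6 = −3·1062 + 19·168
6 = 19·4416 − 79·1062
6 = −79·9894 + 177·4416
6 = 177·24204 − 433·9894
6 = −433·82506 + 1476·24204
So 6 = (-433)·82506 + (1476)·24204.

6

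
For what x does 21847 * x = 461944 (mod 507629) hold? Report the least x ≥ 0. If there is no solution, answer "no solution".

382898

First find gcd(21847, 507629):
507629 = 23×21847 + 5148
21847 = 4×5148 + 1255
5148 = 4×1255 + 128
1255 = 9×128 + 103
128 = 1×103 + 25
103 = 4×25 + 3
25 = 8×3 + 1
3 = 3×1 + 0
gcd = 1, so a unique solution mod 507629 exists.
Back-substitute for the Bézout coefficients:
1 = 25 − 8·3
1 = −8·103 + 33·25
1 = 33·128 − 41·103
1 = −41·1255 + 402·128
1 = 402·5148 − 1649·1255
1 = −1649·21847 + 6998·5148
1 = 6998·507629 − 162603·21847
So 21847·(-162603) ≡ 1 (mod 507629), giving 21847⁻¹ ≡ 345026.
x ≡ 21847⁻¹·461944 ≡ 345026·461944 ≡ 382898 (mod 507629).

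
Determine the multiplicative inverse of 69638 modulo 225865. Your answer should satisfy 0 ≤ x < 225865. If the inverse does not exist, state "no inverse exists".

121307

Apply the Euclidean algorithm to 225865 and 69638:
225865 = 3*69638 + 16951
69638 = 4*16951 + 1834
16951 = 9*1834 + 445
1834 = 4*445 + 54
445 = 8*54 + 13
54 = 4*13 + 2
13 = 6*2 + 1
2 = 2*1 + 0
Since gcd(69638, 225865) = 1, back-substitute to write 1 as a combination:
1 = 13 − 6·2
1 = −6·54 + 25·13
1 = 25·445 − 206·54
1 = −206·1834 + 849·445
1 = 849·16951 − 7847·1834
1 = −7847·69638 + 32237·16951
1 = 32237·225865 − 104558·69638
Thus 69638·(-104558) ≡ 1 (mod 225865); reducing, -104558 mod 225865 = 121307.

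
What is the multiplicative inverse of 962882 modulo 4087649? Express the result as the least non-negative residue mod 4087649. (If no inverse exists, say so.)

1890521

Apply the Euclidean algorithm to 4087649 and 962882:
4087649 = 4×962882 + 236121
962882 = 4×236121 + 18398
236121 = 12×18398 + 15345
18398 = 1×15345 + 3053
15345 = 5×3053 + 80
3053 = 38×80 + 13
80 = 6×13 + 2
13 = 6×2 + 1
2 = 2×1 + 0
The gcd is 1. Working backward:
1 = 13 − 6·2
1 = −6·80 + 37·13
1 = 37·3053 − 1412·80
1 = −1412·15345 + 7097·3053
1 = 7097·18398 − 8509·15345
1 = −8509·236121 + 109205·18398
1 = 109205·962882 − 445329·236121
1 = −445329·4087649 + 1890521·962882
So 962882·1890521 ≡ 1 (mod 4087649).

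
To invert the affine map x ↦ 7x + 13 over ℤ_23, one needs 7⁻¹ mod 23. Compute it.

10

Extended Euclidean algorithm:
23 = 3×7 + 2
7 = 3×2 + 1
2 = 2×1 + 0
The gcd is 1. Working backward:
1 = 7 − 3·2
1 = −3·23 + 10·7
So 7·10 ≡ 1 (mod 23).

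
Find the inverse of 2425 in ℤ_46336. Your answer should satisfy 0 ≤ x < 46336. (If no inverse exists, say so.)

gcd(46336, 2425) by repeated division:
46336 = 19×2425 + 261
2425 = 9×261 + 76
261 = 3×76 + 33
76 = 2×33 + 10
33 = 3×10 + 3
10 = 3×3 + 1
3 = 3×1 + 0
Since gcd(2425, 46336) = 1, back-substitute to write 1 as a combination:
1 = 10 − 3·3
1 = −3·33 + 10·10
1 = 10·76 − 23·33
1 = −23·261 + 79·76
1 = 79·2425 − 734·261
1 = −734·46336 + 14025·2425
So 2425·14025 ≡ 1 (mod 46336).

14025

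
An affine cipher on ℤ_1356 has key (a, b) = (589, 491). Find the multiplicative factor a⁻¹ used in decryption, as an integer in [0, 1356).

937

Extended Euclidean algorithm:
1356 = 2×589 + 178
589 = 3×178 + 55
178 = 3×55 + 13
55 = 4×13 + 3
13 = 4×3 + 1
3 = 3×1 + 0
Since gcd(589, 1356) = 1, back-substitute to write 1 as a combination:
1 = 13 − 4·3
1 = −4·55 + 17·13
1 = 17·178 − 55·55
1 = −55·589 + 182·178
1 = 182·1356 − 419·589
Thus 589·(-419) ≡ 1 (mod 1356); reducing, -419 mod 1356 = 937.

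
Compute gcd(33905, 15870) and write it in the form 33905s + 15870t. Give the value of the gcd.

Euclidean algorithm:
33905 = 2×15870 + 2165
15870 = 7×2165 + 715
2165 = 3×715 + 20
715 = 35×20 + 15
20 = 1×15 + 5
15 = 3×5 + 0
gcd(33905, 15870) = 5.
Back-substituting:
5 = 20 − 15
5 = −715 + 36·20
5 = 36·2165 − 109·715
5 = −109·15870 + 799·2165
5 = 799·33905 − 1707·15870
So 5 = (799)·33905 + (-1707)·15870.

5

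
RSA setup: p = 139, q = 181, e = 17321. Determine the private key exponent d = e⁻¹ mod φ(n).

φ(n) = (p−1)(q−1) = 138·180 = 24840.
Need d with 17321·d ≡ 1 (mod 24840). Apply the extended Euclidean algorithm:
24840 = 1*17321 + 7519
17321 = 2*7519 + 2283
7519 = 3*2283 + 670
2283 = 3*670 + 273
670 = 2*273 + 124
273 = 2*124 + 25
124 = 4*25 + 24
25 = 1*24 + 1
24 = 24*1 + 0
Back-substitute:
1 = 25 − 24
1 = −124 + 5·25
1 = 5·273 − 11·124
1 = −11·670 + 27·273
1 = 27·2283 − 92·670
1 = −92·7519 + 303·2283
1 = 303·17321 − 698·7519
1 = −698·24840 + 1001·17321
So 17321·1001 ≡ 1 (mod 24840), hence d = 1001.

1001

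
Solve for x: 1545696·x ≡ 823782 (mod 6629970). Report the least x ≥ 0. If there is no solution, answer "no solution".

First find gcd(1545696, 6629970):
6629970 = 4*1545696 + 447186
1545696 = 3*447186 + 204138
447186 = 2*204138 + 38910
204138 = 5*38910 + 9588
38910 = 4*9588 + 558
9588 = 17*558 + 102
558 = 5*102 + 48
102 = 2*48 + 6
48 = 8*6 + 0
gcd = 6 and 6 | 823782, so solutions exist. Divide through by 6: 257616x ≡ 137297 (mod 1104995).
Now find 257616⁻¹ mod 1104995:
1104995 = 4*257616 + 74531
257616 = 3*74531 + 34023
74531 = 2*34023 + 6485
34023 = 5*6485 + 1598
6485 = 4*1598 + 93
1598 = 17*93 + 17
93 = 5*17 + 8
17 = 2*8 + 1
8 = 8*1 + 0
Back-substitute:
1 = 17 − 2·8
1 = −2·93 + 11·17
1 = 11·1598 − 189·93
1 = −189·6485 + 767·1598
1 = 767·34023 − 4024·6485
1 = −4024·74531 + 8815·34023
1 = 8815·257616 − 30469·74531
1 = −30469·1104995 + 130691·257616
So 257616⁻¹ ≡ 130691 (mod 1104995).
Then x ≡ 130691·137297 ≡ 573417 (mod 1104995); the smallest non-negative solution is x = 573417.

573417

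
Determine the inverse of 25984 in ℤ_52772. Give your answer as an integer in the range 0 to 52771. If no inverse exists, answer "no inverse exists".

no inverse exists

Compute gcd(25984, 52772):
52772 = 2*25984 + 804
25984 = 32*804 + 256
804 = 3*256 + 36
256 = 7*36 + 4
36 = 9*4 + 0
gcd(25984, 52772) = 4 ≠ 1, so 25984 has no multiplicative inverse modulo 52772.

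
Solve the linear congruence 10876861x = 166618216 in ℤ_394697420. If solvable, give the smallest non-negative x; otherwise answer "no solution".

16504036

First find gcd(10876861, 394697420):
394697420 = 36*10876861 + 3130424
10876861 = 3*3130424 + 1485589
3130424 = 2*1485589 + 159246
1485589 = 9*159246 + 52375
159246 = 3*52375 + 2121
52375 = 24*2121 + 1471
2121 = 1*1471 + 650
1471 = 2*650 + 171
650 = 3*171 + 137
171 = 1*137 + 34
137 = 4*34 + 1
34 = 34*1 + 0
gcd = 1, so a unique solution mod 394697420 exists.
Back-substitute for the Bézout coefficients:
1 = 137 − 4·34
1 = −4·171 + 5·137
1 = 5·650 − 19·171
1 = −19·1471 + 43·650
1 = 43·2121 − 62·1471
1 = −62·52375 + 1531·2121
1 = 1531·159246 − 4655·52375
1 = −4655·1485589 + 43426·159246
1 = 43426·3130424 − 91507·1485589
1 = −91507·10876861 + 317947·3130424
1 = 317947·394697420 − 11537599·10876861
So 10876861·(-11537599) ≡ 1 (mod 394697420), giving 10876861⁻¹ ≡ 383159821.
x ≡ 10876861⁻¹·166618216 ≡ 383159821·166618216 ≡ 16504036 (mod 394697420).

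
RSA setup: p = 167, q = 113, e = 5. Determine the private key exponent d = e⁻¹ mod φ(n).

7437

φ(n) = (p−1)(q−1) = 166·112 = 18592.
Need d with 5·d ≡ 1 (mod 18592). Apply the extended Euclidean algorithm:
18592 = 3718×5 + 2
5 = 2×2 + 1
2 = 2×1 + 0
Back-substitute:
1 = 5 − 2·2
1 = −2·18592 + 7437·5
So 5·7437 ≡ 1 (mod 18592), hence d = 7437.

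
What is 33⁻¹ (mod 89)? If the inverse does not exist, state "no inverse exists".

Run Euclid on (89, 33):
89 = 2*33 + 23
33 = 1*23 + 10
23 = 2*10 + 3
10 = 3*3 + 1
3 = 3*1 + 0
Since gcd(33, 89) = 1, back-substitute to write 1 as a combination:
1 = 10 − 3·3
1 = −3·23 + 7·10
1 = 7·33 − 10·23
1 = −10·89 + 27·33
So 33·27 ≡ 1 (mod 89).

27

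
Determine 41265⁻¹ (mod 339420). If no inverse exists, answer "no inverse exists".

Euclidean algorithm on 339420, 41265:
339420 = 8·41265 + 9300
41265 = 4·9300 + 4065
9300 = 2·4065 + 1170
4065 = 3·1170 + 555
1170 = 2·555 + 60
555 = 9·60 + 15
60 = 4·15 + 0
gcd(41265, 339420) = 15 ≠ 1, so 41265 has no multiplicative inverse modulo 339420.

no inverse exists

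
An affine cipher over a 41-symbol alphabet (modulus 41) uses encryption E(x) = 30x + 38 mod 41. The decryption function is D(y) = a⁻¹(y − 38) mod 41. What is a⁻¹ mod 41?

26

Run Euclid on (41, 30):
41 = 1*30 + 11
30 = 2*11 + 8
11 = 1*8 + 3
8 = 2*3 + 2
3 = 1*2 + 1
2 = 2*1 + 0
Since gcd(30, 41) = 1, back-substitute to write 1 as a combination:
1 = 3 − 2
1 = −8 + 3·3
1 = 3·11 − 4·8
1 = −4·30 + 11·11
1 = 11·41 − 15·30
Hence 30⁻¹ ≡ -15 ≡ 26 (mod 41).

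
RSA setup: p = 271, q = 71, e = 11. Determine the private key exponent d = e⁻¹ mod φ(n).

φ(n) = (p−1)(q−1) = 270·70 = 18900.
Need d with 11·d ≡ 1 (mod 18900). Apply the extended Euclidean algorithm:
18900 = 1718·11 + 2
11 = 5·2 + 1
2 = 2·1 + 0
Back-substitute:
1 = 11 − 5·2
1 = −5·18900 + 8591·11
So 11·8591 ≡ 1 (mod 18900), hence d = 8591.

8591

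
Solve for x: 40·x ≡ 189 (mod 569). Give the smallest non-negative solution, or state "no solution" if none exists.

275

First find gcd(40, 569):
569 = 14*40 + 9
40 = 4*9 + 4
9 = 2*4 + 1
4 = 4*1 + 0
gcd = 1, so a unique solution mod 569 exists.
Back-substitute for the Bézout coefficients:
1 = 9 − 2·4
1 = −2·40 + 9·9
1 = 9·569 − 128·40
So 40·(-128) ≡ 1 (mod 569), giving 40⁻¹ ≡ 441.
x ≡ 40⁻¹·189 ≡ 441·189 ≡ 275 (mod 569).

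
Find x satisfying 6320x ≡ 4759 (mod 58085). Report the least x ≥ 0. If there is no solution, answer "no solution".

gcd(6320, 58085):
58085 = 9·6320 + 1205
6320 = 5·1205 + 295
1205 = 4·295 + 25
295 = 11·25 + 20
25 = 1·20 + 5
20 = 4·5 + 0
gcd = 5, but 5 ∤ 4759, so the congruence has no solution.

no solution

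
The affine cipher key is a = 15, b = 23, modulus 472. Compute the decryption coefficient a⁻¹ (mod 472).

63

Extended Euclidean algorithm:
472 = 31*15 + 7
15 = 2*7 + 1
7 = 7*1 + 0
The gcd is 1. Working backward:
1 = 15 − 2·7
1 = −2·472 + 63·15
So 15·63 ≡ 1 (mod 472).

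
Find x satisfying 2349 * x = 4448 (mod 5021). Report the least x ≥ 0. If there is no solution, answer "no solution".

First find gcd(2349, 5021):
5021 = 2·2349 + 323
2349 = 7·323 + 88
323 = 3·88 + 59
88 = 1·59 + 29
59 = 2·29 + 1
29 = 29·1 + 0
gcd = 1, so a unique solution mod 5021 exists.
Back-substitute for the Bézout coefficients:
1 = 59 − 2·29
1 = −2·88 + 3·59
1 = 3·323 − 11·88
1 = −11·2349 + 80·323
1 = 80·5021 − 171·2349
So 2349·(-171) ≡ 1 (mod 5021), giving 2349⁻¹ ≡ 4850.
x ≡ 2349⁻¹·4448 ≡ 4850·4448 ≡ 2584 (mod 5021).

2584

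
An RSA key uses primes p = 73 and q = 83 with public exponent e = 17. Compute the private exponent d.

φ(n) = (p−1)(q−1) = 72·82 = 5904.
Need d with 17·d ≡ 1 (mod 5904). Apply the extended Euclidean algorithm:
5904 = 347·17 + 5
17 = 3·5 + 2
5 = 2·2 + 1
2 = 2·1 + 0
Back-substitute:
1 = 5 − 2·2
1 = −2·17 + 7·5
1 = 7·5904 − 2431·17
So 17·(-2431) ≡ 1 (mod 5904), hence d ≡ -2431 ≡ 3473 (mod 5904).

3473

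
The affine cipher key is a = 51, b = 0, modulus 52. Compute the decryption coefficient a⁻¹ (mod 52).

51

Extended Euclidean algorithm:
52 = 1×51 + 1
51 = 51×1 + 0
Since gcd(51, 52) = 1, back-substitute to write 1 as a combination:
1 = 52 − 51
So 51·(-1) ≡ 1 (mod 52), and -1 ≡ 51 (mod 52).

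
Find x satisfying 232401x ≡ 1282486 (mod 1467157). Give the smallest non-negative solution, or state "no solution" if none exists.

1045988

First find gcd(232401, 1467157):
1467157 = 6·232401 + 72751
232401 = 3·72751 + 14148
72751 = 5·14148 + 2011
14148 = 7·2011 + 71
2011 = 28·71 + 23
71 = 3·23 + 2
23 = 11·2 + 1
2 = 2·1 + 0
gcd = 1, so a unique solution mod 1467157 exists.
Back-substitute for the Bézout coefficients:
1 = 23 − 11·2
1 = −11·71 + 34·23
1 = 34·2011 − 963·71
1 = −963·14148 + 6775·2011
1 = 6775·72751 − 34838·14148
1 = −34838·232401 + 111289·72751
1 = 111289·1467157 − 702572·232401
So 232401·(-702572) ≡ 1 (mod 1467157), giving 232401⁻¹ ≡ 764585.
x ≡ 232401⁻¹·1282486 ≡ 764585·1282486 ≡ 1045988 (mod 1467157).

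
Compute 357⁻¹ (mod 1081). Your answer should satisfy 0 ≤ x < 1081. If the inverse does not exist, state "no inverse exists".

324

Extended Euclidean algorithm:
1081 = 3*357 + 10
357 = 35*10 + 7
10 = 1*7 + 3
7 = 2*3 + 1
3 = 3*1 + 0
Since gcd(357, 1081) = 1, back-substitute to write 1 as a combination:
1 = 7 − 2·3
1 = −2·10 + 3·7
1 = 3·357 − 107·10
1 = −107·1081 + 324·357
So 357·324 ≡ 1 (mod 1081).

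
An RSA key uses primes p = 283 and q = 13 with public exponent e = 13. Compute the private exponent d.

781

φ(n) = (p−1)(q−1) = 282·12 = 3384.
Need d with 13·d ≡ 1 (mod 3384). Apply the extended Euclidean algorithm:
3384 = 260·13 + 4
13 = 3·4 + 1
4 = 4·1 + 0
Back-substitute:
1 = 13 − 3·4
1 = −3·3384 + 781·13
So 13·781 ≡ 1 (mod 3384), hence d = 781.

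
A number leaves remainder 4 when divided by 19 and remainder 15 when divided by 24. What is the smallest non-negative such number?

Write x = 4 + 19·k. Then 19·k ≡ 15 − 4 ≡ 11 (mod 24).
Need 19⁻¹ mod 24. Extended Euclid on (24, 19):
24 = 1*19 + 5
19 = 3*5 + 4
5 = 1*4 + 1
4 = 4*1 + 0
Back-substitute:
1 = 5 − 4
1 = −19 + 4·5
1 = 4·24 − 5·19
19⁻¹ ≡ 19 (mod 24), so k ≡ 19·11 ≡ 17 (mod 24).
x = 4 + 19·17 = 327.

327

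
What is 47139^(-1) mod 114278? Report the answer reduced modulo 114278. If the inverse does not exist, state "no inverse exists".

gcd(114278, 47139) by repeated division:
114278 = 2×47139 + 20000
47139 = 2×20000 + 7139
20000 = 2×7139 + 5722
7139 = 1×5722 + 1417
5722 = 4×1417 + 54
1417 = 26×54 + 13
54 = 4×13 + 2
13 = 6×2 + 1
2 = 2×1 + 0
The gcd is 1. Working backward:
1 = 13 − 6·2
1 = −6·54 + 25·13
1 = 25·1417 − 656·54
1 = −656·5722 + 2649·1417
1 = 2649·7139 − 3305·5722
1 = −3305·20000 + 9259·7139
1 = 9259·47139 − 21823·20000
1 = −21823·114278 + 52905·47139
So 47139·52905 ≡ 1 (mod 114278).

52905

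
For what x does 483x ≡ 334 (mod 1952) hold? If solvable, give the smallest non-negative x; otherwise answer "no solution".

1690

First find gcd(483, 1952):
1952 = 4·483 + 20
483 = 24·20 + 3
20 = 6·3 + 2
3 = 1·2 + 1
2 = 2·1 + 0
gcd = 1, so a unique solution mod 1952 exists.
Back-substitute for the Bézout coefficients:
1 = 3 − 2
1 = −20 + 7·3
1 = 7·483 − 169·20
1 = −169·1952 + 683·483
So 483·(683) ≡ 1 (mod 1952), giving 483⁻¹ ≡ 683.
x ≡ 483⁻¹·334 ≡ 683·334 ≡ 1690 (mod 1952).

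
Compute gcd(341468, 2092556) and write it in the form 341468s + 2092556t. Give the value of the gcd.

Euclidean algorithm:
2092556 = 6·341468 + 43748
341468 = 7·43748 + 35232
43748 = 1·35232 + 8516
35232 = 4·8516 + 1168
8516 = 7·1168 + 340
1168 = 3·340 + 148
340 = 2·148 + 44
148 = 3·44 + 16
44 = 2·16 + 12
16 = 1·12 + 4
12 = 3·4 + 0
gcd(341468, 2092556) = 4.
Working backward:
4 = 16 − 12
4 = −44 + 3·16
4 = 3·148 − 10·44
4 = −10·340 + 23·148
4 = 23·1168 − 79·340
4 = −79·8516 + 576·1168
4 = 576·35232 − 2383·8516
4 = −2383·43748 + 2959·35232
4 = 2959·341468 − 23096·43748
4 = −23096·2092556 + 141535·341468
So 4 = (-23096)·2092556 + (141535)·341468.

4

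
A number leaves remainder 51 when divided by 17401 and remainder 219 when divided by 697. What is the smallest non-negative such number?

12006741

Write x = 51 + 17401·k. Then 17401·k ≡ 219 − 51 ≡ 168 (mod 697).
Need 17401⁻¹ mod 697. Extended Euclid on (697, 673):
697 = 1*673 + 24
673 = 28*24 + 1
24 = 24*1 + 0
Back-substitute:
1 = 673 − 28·24
1 = −28·697 + 29·673
17401⁻¹ ≡ 29 (mod 697), so k ≡ 29·168 ≡ 690 (mod 697).
x = 51 + 17401·690 = 12006741.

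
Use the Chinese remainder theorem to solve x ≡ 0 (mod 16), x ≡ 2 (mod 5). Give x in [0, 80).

Write x = 0 + 16·k. Then 16·k ≡ 2 − 0 ≡ 2 (mod 5).
Need 16⁻¹ mod 5. Extended Euclid on (5, 1):
5 = 5*1 + 0
16⁻¹ ≡ 1 (mod 5), so k ≡ 1·2 ≡ 2 (mod 5).
x = 0 + 16·2 = 32.

32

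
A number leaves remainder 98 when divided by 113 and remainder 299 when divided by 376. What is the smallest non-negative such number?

7443

Write x = 98 + 113·k. Then 113·k ≡ 299 − 98 ≡ 201 (mod 376).
Need 113⁻¹ mod 376. Extended Euclid on (376, 113):
376 = 3×113 + 37
113 = 3×37 + 2
37 = 18×2 + 1
2 = 2×1 + 0
Back-substitute:
1 = 37 − 18·2
1 = −18·113 + 55·37
1 = 55·376 − 183·113
113⁻¹ ≡ 193 (mod 376), so k ≡ 193·201 ≡ 65 (mod 376).
x = 98 + 113·65 = 7443.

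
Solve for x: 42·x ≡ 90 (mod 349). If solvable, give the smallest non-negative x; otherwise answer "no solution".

First find gcd(42, 349):
349 = 8·42 + 13
42 = 3·13 + 3
13 = 4·3 + 1
3 = 3·1 + 0
gcd = 1, so a unique solution mod 349 exists.
Back-substitute for the Bézout coefficients:
1 = 13 − 4·3
1 = −4·42 + 13·13
1 = 13·349 − 108·42
So 42·(-108) ≡ 1 (mod 349), giving 42⁻¹ ≡ 241.
x ≡ 42⁻¹·90 ≡ 241·90 ≡ 52 (mod 349).

52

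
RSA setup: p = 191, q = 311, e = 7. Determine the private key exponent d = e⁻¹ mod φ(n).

φ(n) = (p−1)(q−1) = 190·310 = 58900.
Need d with 7·d ≡ 1 (mod 58900). Apply the extended Euclidean algorithm:
58900 = 8414·7 + 2
7 = 3·2 + 1
2 = 2·1 + 0
Back-substitute:
1 = 7 − 3·2
1 = −3·58900 + 25243·7
So 7·25243 ≡ 1 (mod 58900), hence d = 25243.

25243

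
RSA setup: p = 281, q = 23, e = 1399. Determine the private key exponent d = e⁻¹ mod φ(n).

5319

φ(n) = (p−1)(q−1) = 280·22 = 6160.
Need d with 1399·d ≡ 1 (mod 6160). Apply the extended Euclidean algorithm:
6160 = 4×1399 + 564
1399 = 2×564 + 271
564 = 2×271 + 22
271 = 12×22 + 7
22 = 3×7 + 1
7 = 7×1 + 0
Back-substitute:
1 = 22 − 3·7
1 = −3·271 + 37·22
1 = 37·564 − 77·271
1 = −77·1399 + 191·564
1 = 191·6160 − 841·1399
So 1399·(-841) ≡ 1 (mod 6160), hence d ≡ -841 ≡ 5319 (mod 6160).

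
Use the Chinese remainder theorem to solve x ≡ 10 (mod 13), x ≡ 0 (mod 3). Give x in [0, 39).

36

Write x = 10 + 13·k. Then 13·k ≡ 0 − 10 ≡ 2 (mod 3).
Need 13⁻¹ mod 3. Extended Euclid on (3, 1):
3 = 3·1 + 0
13⁻¹ ≡ 1 (mod 3), so k ≡ 1·2 ≡ 2 (mod 3).
x = 10 + 13·2 = 36.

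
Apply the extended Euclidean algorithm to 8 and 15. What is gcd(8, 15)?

Euclidean algorithm:
15 = 1·8 + 7
8 = 1·7 + 1
7 = 7·1 + 0
gcd(8, 15) = 1.
Back-substituting:
1 = 8 − 7
1 = −15 + 2·8
So 1 = (-1)·15 + (2)·8.

1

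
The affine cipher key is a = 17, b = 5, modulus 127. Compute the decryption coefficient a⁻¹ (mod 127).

15

gcd(127, 17) by repeated division:
127 = 7·17 + 8
17 = 2·8 + 1
8 = 8·1 + 0
The gcd is 1. Working backward:
1 = 17 − 2·8
1 = −2·127 + 15·17
So 17·15 ≡ 1 (mod 127).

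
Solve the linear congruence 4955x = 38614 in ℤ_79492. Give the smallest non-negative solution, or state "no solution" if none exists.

14334

First find gcd(4955, 79492):
79492 = 16·4955 + 212
4955 = 23·212 + 79
212 = 2·79 + 54
79 = 1·54 + 25
54 = 2·25 + 4
25 = 6·4 + 1
4 = 4·1 + 0
gcd = 1, so a unique solution mod 79492 exists.
Back-substitute for the Bézout coefficients:
1 = 25 − 6·4
1 = −6·54 + 13·25
1 = 13·79 − 19·54
1 = −19·212 + 51·79
1 = 51·4955 − 1192·212
1 = −1192·79492 + 19123·4955
So 4955·(19123) ≡ 1 (mod 79492), giving 4955⁻¹ ≡ 19123.
x ≡ 4955⁻¹·38614 ≡ 19123·38614 ≡ 14334 (mod 79492).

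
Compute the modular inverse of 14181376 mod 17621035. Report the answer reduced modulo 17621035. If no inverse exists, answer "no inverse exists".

13548656

Apply the Euclidean algorithm to 17621035 and 14181376:
17621035 = 1*14181376 + 3439659
14181376 = 4*3439659 + 422740
3439659 = 8*422740 + 57739
422740 = 7*57739 + 18567
57739 = 3*18567 + 2038
18567 = 9*2038 + 225
2038 = 9*225 + 13
225 = 17*13 + 4
13 = 3*4 + 1
4 = 4*1 + 0
Since gcd(14181376, 17621035) = 1, back-substitute to write 1 as a combination:
1 = 13 − 3·4
1 = −3·225 + 52·13
1 = 52·2038 − 471·225
1 = −471·18567 + 4291·2038
1 = 4291·57739 − 13344·18567
1 = −13344·422740 + 97699·57739
1 = 97699·3439659 − 794936·422740
1 = −794936·14181376 + 3277443·3439659
1 = 3277443·17621035 − 4072379·14181376
Hence 14181376⁻¹ ≡ -4072379 ≡ 13548656 (mod 17621035).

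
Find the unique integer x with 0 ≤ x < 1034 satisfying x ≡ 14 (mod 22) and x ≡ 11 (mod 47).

Write x = 14 + 22·k. Then 22·k ≡ 11 − 14 ≡ 44 (mod 47).
Need 22⁻¹ mod 47. Extended Euclid on (47, 22):
47 = 2*22 + 3
22 = 7*3 + 1
3 = 3*1 + 0
Back-substitute:
1 = 22 − 7·3
1 = −7·47 + 15·22
22⁻¹ ≡ 15 (mod 47), so k ≡ 15·44 ≡ 2 (mod 47).
x = 14 + 22·2 = 58.

58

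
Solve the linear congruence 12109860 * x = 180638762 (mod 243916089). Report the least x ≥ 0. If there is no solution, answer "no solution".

gcd(12109860, 243916089):
243916089 = 20·12109860 + 1718889
12109860 = 7·1718889 + 77637
1718889 = 22·77637 + 10875
77637 = 7·10875 + 1512
10875 = 7·1512 + 291
1512 = 5·291 + 57
291 = 5·57 + 6
57 = 9·6 + 3
6 = 2·3 + 0
gcd = 3, but 3 ∤ 180638762, so the congruence has no solution.

no solution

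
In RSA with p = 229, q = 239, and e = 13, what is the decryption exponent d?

φ(n) = (p−1)(q−1) = 228·238 = 54264.
Need d with 13·d ≡ 1 (mod 54264). Apply the extended Euclidean algorithm:
54264 = 4174·13 + 2
13 = 6·2 + 1
2 = 2·1 + 0
Back-substitute:
1 = 13 − 6·2
1 = −6·54264 + 25045·13
So 13·25045 ≡ 1 (mod 54264), hence d = 25045.

25045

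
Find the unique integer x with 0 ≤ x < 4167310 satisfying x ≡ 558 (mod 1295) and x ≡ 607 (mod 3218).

Write x = 558 + 1295·k. Then 1295·k ≡ 607 − 558 ≡ 49 (mod 3218).
Need 1295⁻¹ mod 3218. Extended Euclid on (3218, 1295):
3218 = 2·1295 + 628
1295 = 2·628 + 39
628 = 16·39 + 4
39 = 9·4 + 3
4 = 1·3 + 1
3 = 3·1 + 0
Back-substitute:
1 = 4 − 3
1 = −39 + 10·4
1 = 10·628 − 161·39
1 = −161·1295 + 332·628
1 = 332·3218 − 825·1295
1295⁻¹ ≡ 2393 (mod 3218), so k ≡ 2393·49 ≡ 1409 (mod 3218).
x = 558 + 1295·1409 = 1825213.

1825213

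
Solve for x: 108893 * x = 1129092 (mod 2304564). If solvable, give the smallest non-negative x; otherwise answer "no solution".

1441884

First find gcd(108893, 2304564):
2304564 = 21×108893 + 17811
108893 = 6×17811 + 2027
17811 = 8×2027 + 1595
2027 = 1×1595 + 432
1595 = 3×432 + 299
432 = 1×299 + 133
299 = 2×133 + 33
133 = 4×33 + 1
33 = 33×1 + 0
gcd = 1, so a unique solution mod 2304564 exists.
Back-substitute for the Bézout coefficients:
1 = 133 − 4·33
1 = −4·299 + 9·133
1 = 9·432 − 13·299
1 = −13·1595 + 48·432
1 = 48·2027 − 61·1595
1 = −61·17811 + 536·2027
1 = 536·108893 − 3277·17811
1 = −3277·2304564 + 69353·108893
So 108893·(69353) ≡ 1 (mod 2304564), giving 108893⁻¹ ≡ 69353.
x ≡ 108893⁻¹·1129092 ≡ 69353·1129092 ≡ 1441884 (mod 2304564).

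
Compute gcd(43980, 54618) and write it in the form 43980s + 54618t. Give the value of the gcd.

6

Apply Euclid's algorithm to 54618 and 43980:
54618 = 1·43980 + 10638
43980 = 4·10638 + 1428
10638 = 7·1428 + 642
1428 = 2·642 + 144
642 = 4·144 + 66
144 = 2·66 + 12
66 = 5·12 + 6
12 = 2·6 + 0
gcd(43980, 54618) = 6.
Back-substituting:
6 = 66 − 5·12
6 = −5·144 + 11·66
6 = 11·642 − 49·144
6 = −49·1428 + 109·642
6 = 109·10638 − 812·1428
6 = −812·43980 + 3357·10638
6 = 3357·54618 − 4169·43980
So 6 = (3357)·54618 + (-4169)·43980.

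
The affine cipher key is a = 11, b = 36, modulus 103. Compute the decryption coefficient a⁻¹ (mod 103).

75

gcd(103, 11) by repeated division:
103 = 9·11 + 4
11 = 2·4 + 3
4 = 1·3 + 1
3 = 3·1 + 0
gcd = 1, so the inverse exists. Back-substitute:
1 = 4 − 3
1 = −11 + 3·4
1 = 3·103 − 28·11
Hence 11⁻¹ ≡ -28 ≡ 75 (mod 103).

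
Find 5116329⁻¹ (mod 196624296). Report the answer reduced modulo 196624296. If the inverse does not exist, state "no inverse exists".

no inverse exists

Euclidean algorithm on 196624296, 5116329:
196624296 = 38*5116329 + 2203794
5116329 = 2*2203794 + 708741
2203794 = 3*708741 + 77571
708741 = 9*77571 + 10602
77571 = 7*10602 + 3357
10602 = 3*3357 + 531
3357 = 6*531 + 171
531 = 3*171 + 18
171 = 9*18 + 9
18 = 2*9 + 0
The gcd is 9, not 1, hence no inverse exists.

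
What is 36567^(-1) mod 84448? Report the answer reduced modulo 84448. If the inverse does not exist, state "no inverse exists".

13383

Apply the Euclidean algorithm to 84448 and 36567:
84448 = 2*36567 + 11314
36567 = 3*11314 + 2625
11314 = 4*2625 + 814
2625 = 3*814 + 183
814 = 4*183 + 82
183 = 2*82 + 19
82 = 4*19 + 6
19 = 3*6 + 1
6 = 6*1 + 0
Since gcd(36567, 84448) = 1, back-substitute to write 1 as a combination:
1 = 19 − 3·6
1 = −3·82 + 13·19
1 = 13·183 − 29·82
1 = −29·814 + 129·183
1 = 129·2625 − 416·814
1 = −416·11314 + 1793·2625
1 = 1793·36567 − 5795·11314
1 = −5795·84448 + 13383·36567
So 36567·13383 ≡ 1 (mod 84448).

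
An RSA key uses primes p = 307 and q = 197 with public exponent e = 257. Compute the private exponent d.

49241

φ(n) = (p−1)(q−1) = 306·196 = 59976.
Need d with 257·d ≡ 1 (mod 59976). Apply the extended Euclidean algorithm:
59976 = 233×257 + 95
257 = 2×95 + 67
95 = 1×67 + 28
67 = 2×28 + 11
28 = 2×11 + 6
11 = 1×6 + 5
6 = 1×5 + 1
5 = 5×1 + 0
Back-substitute:
1 = 6 − 5
1 = −11 + 2·6
1 = 2·28 − 5·11
1 = −5·67 + 12·28
1 = 12·95 − 17·67
1 = −17·257 + 46·95
1 = 46·59976 − 10735·257
So 257·(-10735) ≡ 1 (mod 59976), hence d ≡ -10735 ≡ 49241 (mod 59976).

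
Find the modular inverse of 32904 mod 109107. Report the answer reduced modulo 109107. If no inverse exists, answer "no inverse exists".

no inverse exists

Euclidean algorithm on 109107, 32904:
109107 = 3*32904 + 10395
32904 = 3*10395 + 1719
10395 = 6*1719 + 81
1719 = 21*81 + 18
81 = 4*18 + 9
18 = 2*9 + 0
Since gcd = 9 > 1, 32904 is not a unit mod 109107.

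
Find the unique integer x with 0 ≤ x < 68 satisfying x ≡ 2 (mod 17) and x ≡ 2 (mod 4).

2

Write x = 2 + 17·k. Then 17·k ≡ 2 − 2 ≡ 0 (mod 4).
Need 17⁻¹ mod 4. Extended Euclid on (4, 1):
4 = 4*1 + 0
17⁻¹ ≡ 1 (mod 4), so k ≡ 1·0 ≡ 0 (mod 4).
x = 2 + 17·0 = 2.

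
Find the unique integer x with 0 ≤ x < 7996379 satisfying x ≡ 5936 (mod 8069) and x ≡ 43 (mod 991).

Write x = 5936 + 8069·k. Then 8069·k ≡ 43 − 5936 ≡ 53 (mod 991).
Need 8069⁻¹ mod 991. Extended Euclid on (991, 141):
991 = 7*141 + 4
141 = 35*4 + 1
4 = 4*1 + 0
Back-substitute:
1 = 141 − 35·4
1 = −35·991 + 246·141
8069⁻¹ ≡ 246 (mod 991), so k ≡ 246·53 ≡ 155 (mod 991).
x = 5936 + 8069·155 = 1256631.

1256631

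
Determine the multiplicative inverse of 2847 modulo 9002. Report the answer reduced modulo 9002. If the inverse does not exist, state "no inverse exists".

1445

gcd(9002, 2847) by repeated division:
9002 = 3×2847 + 461
2847 = 6×461 + 81
461 = 5×81 + 56
81 = 1×56 + 25
56 = 2×25 + 6
25 = 4×6 + 1
6 = 6×1 + 0
Since gcd(2847, 9002) = 1, back-substitute to write 1 as a combination:
1 = 25 − 4·6
1 = −4·56 + 9·25
1 = 9·81 − 13·56
1 = −13·461 + 74·81
1 = 74·2847 − 457·461
1 = −457·9002 + 1445·2847
So 2847·1445 ≡ 1 (mod 9002).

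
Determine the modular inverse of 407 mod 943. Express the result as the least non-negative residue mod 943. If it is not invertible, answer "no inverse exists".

Apply the Euclidean algorithm to 943 and 407:
943 = 2*407 + 129
407 = 3*129 + 20
129 = 6*20 + 9
20 = 2*9 + 2
9 = 4*2 + 1
2 = 2*1 + 0
gcd = 1, so the inverse exists. Back-substitute:
1 = 9 − 4·2
1 = −4·20 + 9·9
1 = 9·129 − 58·20
1 = −58·407 + 183·129
1 = 183·943 − 424·407
Hence 407⁻¹ ≡ -424 ≡ 519 (mod 943).

519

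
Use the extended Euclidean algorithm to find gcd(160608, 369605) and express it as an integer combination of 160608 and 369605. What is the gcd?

1

Apply Euclid's algorithm to 369605 and 160608:
369605 = 2*160608 + 48389
160608 = 3*48389 + 15441
48389 = 3*15441 + 2066
15441 = 7*2066 + 979
2066 = 2*979 + 108
979 = 9*108 + 7
108 = 15*7 + 3
7 = 2*3 + 1
3 = 3*1 + 0
gcd(160608, 369605) = 1.
Express as a combination:
1 = 7 − 2·3
1 = −2·108 + 31·7
1 = 31·979 − 281·108
1 = −281·2066 + 593·979
1 = 593·15441 − 4432·2066
1 = −4432·48389 + 13889·15441
1 = 13889·160608 − 46099·48389
1 = −46099·369605 + 106087·160608
So 1 = (-46099)·369605 + (106087)·160608.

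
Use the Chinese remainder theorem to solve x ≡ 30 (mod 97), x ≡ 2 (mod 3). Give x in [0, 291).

Write x = 30 + 97·k. Then 97·k ≡ 2 − 30 ≡ 2 (mod 3).
Need 97⁻¹ mod 3. Extended Euclid on (3, 1):
3 = 3·1 + 0
97⁻¹ ≡ 1 (mod 3), so k ≡ 1·2 ≡ 2 (mod 3).
x = 30 + 97·2 = 224.

224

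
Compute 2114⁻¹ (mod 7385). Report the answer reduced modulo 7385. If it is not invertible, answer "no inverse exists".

Compute gcd(2114, 7385):
7385 = 3·2114 + 1043
2114 = 2·1043 + 28
1043 = 37·28 + 7
28 = 4·7 + 0
gcd(2114, 7385) = 7 ≠ 1, so 2114 has no multiplicative inverse modulo 7385.

no inverse exists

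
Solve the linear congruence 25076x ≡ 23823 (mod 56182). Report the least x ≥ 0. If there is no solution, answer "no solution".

no solution

gcd(25076, 56182):
56182 = 2×25076 + 6030
25076 = 4×6030 + 956
6030 = 6×956 + 294
956 = 3×294 + 74
294 = 3×74 + 72
74 = 1×72 + 2
72 = 36×2 + 0
gcd = 2, but 2 ∤ 23823, so the congruence has no solution.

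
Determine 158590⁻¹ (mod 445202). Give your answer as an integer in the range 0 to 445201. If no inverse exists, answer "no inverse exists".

Euclidean algorithm on 445202, 158590:
445202 = 2·158590 + 128022
158590 = 1·128022 + 30568
128022 = 4·30568 + 5750
30568 = 5·5750 + 1818
5750 = 3·1818 + 296
1818 = 6·296 + 42
296 = 7·42 + 2
42 = 21·2 + 0
The gcd is 2, not 1, hence no inverse exists.

no inverse exists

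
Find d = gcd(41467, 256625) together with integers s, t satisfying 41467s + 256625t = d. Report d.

Euclidean algorithm:
256625 = 6·41467 + 7823
41467 = 5·7823 + 2352
7823 = 3·2352 + 767
2352 = 3·767 + 51
767 = 15·51 + 2
51 = 25·2 + 1
2 = 2·1 + 0
gcd(41467, 256625) = 1.
Working backward:
1 = 51 − 25·2
1 = −25·767 + 376·51
1 = 376·2352 − 1153·767
1 = −1153·7823 + 3835·2352
1 = 3835·41467 − 20328·7823
1 = −20328·256625 + 125803·41467
So 1 = (-20328)·256625 + (125803)·41467.

1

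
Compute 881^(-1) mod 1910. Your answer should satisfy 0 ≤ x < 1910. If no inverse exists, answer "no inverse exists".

Extended Euclidean algorithm:
1910 = 2*881 + 148
881 = 5*148 + 141
148 = 1*141 + 7
141 = 20*7 + 1
7 = 7*1 + 0
gcd = 1, so the inverse exists. Back-substitute:
1 = 141 − 20·7
1 = −20·148 + 21·141
1 = 21·881 − 125·148
1 = −125·1910 + 271·881
So 881·271 ≡ 1 (mod 1910).

271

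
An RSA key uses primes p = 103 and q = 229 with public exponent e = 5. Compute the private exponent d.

18605

φ(n) = (p−1)(q−1) = 102·228 = 23256.
Need d with 5·d ≡ 1 (mod 23256). Apply the extended Euclidean algorithm:
23256 = 4651×5 + 1
5 = 5×1 + 0
Back-substitute:
1 = 23256 − 4651·5
So 5·(-4651) ≡ 1 (mod 23256), hence d ≡ -4651 ≡ 18605 (mod 23256).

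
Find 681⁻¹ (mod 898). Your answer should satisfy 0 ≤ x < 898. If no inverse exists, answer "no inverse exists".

Apply the Euclidean algorithm to 898 and 681:
898 = 1×681 + 217
681 = 3×217 + 30
217 = 7×30 + 7
30 = 4×7 + 2
7 = 3×2 + 1
2 = 2×1 + 0
The gcd is 1. Working backward:
1 = 7 − 3·2
1 = −3·30 + 13·7
1 = 13·217 − 94·30
1 = −94·681 + 295·217
1 = 295·898 − 389·681
Thus 681·(-389) ≡ 1 (mod 898); reducing, -389 mod 898 = 509.

509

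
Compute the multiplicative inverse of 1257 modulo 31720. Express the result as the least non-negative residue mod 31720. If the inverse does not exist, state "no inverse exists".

2473

Extended Euclidean algorithm:
31720 = 25*1257 + 295
1257 = 4*295 + 77
295 = 3*77 + 64
77 = 1*64 + 13
64 = 4*13 + 12
13 = 1*12 + 1
12 = 12*1 + 0
The gcd is 1. Working backward:
1 = 13 − 12
1 = −64 + 5·13
1 = 5·77 − 6·64
1 = −6·295 + 23·77
1 = 23·1257 − 98·295
1 = −98·31720 + 2473·1257
So 1257·2473 ≡ 1 (mod 31720).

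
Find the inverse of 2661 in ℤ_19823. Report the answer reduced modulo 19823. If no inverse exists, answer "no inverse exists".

4790

Apply the Euclidean algorithm to 19823 and 2661:
19823 = 7·2661 + 1196
2661 = 2·1196 + 269
1196 = 4·269 + 120
269 = 2·120 + 29
120 = 4·29 + 4
29 = 7·4 + 1
4 = 4·1 + 0
Since gcd(2661, 19823) = 1, back-substitute to write 1 as a combination:
1 = 29 − 7·4
1 = −7·120 + 29·29
1 = 29·269 − 65·120
1 = −65·1196 + 289·269
1 = 289·2661 − 643·1196
1 = −643·19823 + 4790·2661
So 2661·4790 ≡ 1 (mod 19823).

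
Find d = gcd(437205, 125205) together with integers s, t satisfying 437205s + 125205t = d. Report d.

15

Repeated division:
437205 = 3·125205 + 61590
125205 = 2·61590 + 2025
61590 = 30·2025 + 840
2025 = 2·840 + 345
840 = 2·345 + 150
345 = 2·150 + 45
150 = 3·45 + 15
45 = 3·15 + 0
gcd(437205, 125205) = 15.
Back-substituting:
15 = 150 − 3·45
15 = −3·345 + 7·150
15 = 7·840 − 17·345
15 = −17·2025 + 41·840
15 = 41·61590 − 1247·2025
15 = −1247·125205 + 2535·61590
15 = 2535·437205 − 8852·125205
So 15 = (2535)·437205 + (-8852)·125205.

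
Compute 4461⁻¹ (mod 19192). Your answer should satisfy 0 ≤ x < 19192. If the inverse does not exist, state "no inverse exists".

Apply the Euclidean algorithm to 19192 and 4461:
19192 = 4·4461 + 1348
4461 = 3·1348 + 417
1348 = 3·417 + 97
417 = 4·97 + 29
97 = 3·29 + 10
29 = 2·10 + 9
10 = 1·9 + 1
9 = 9·1 + 0
The gcd is 1. Working backward:
1 = 10 − 9
1 = −29 + 3·10
1 = 3·97 − 10·29
1 = −10·417 + 43·97
1 = 43·1348 − 139·417
1 = −139·4461 + 460·1348
1 = 460·19192 − 1979·4461
Hence 4461⁻¹ ≡ -1979 ≡ 17213 (mod 19192).

17213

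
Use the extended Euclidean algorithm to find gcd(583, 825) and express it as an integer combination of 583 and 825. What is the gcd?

Apply Euclid's algorithm to 825 and 583:
825 = 1·583 + 242
583 = 2·242 + 99
242 = 2·99 + 44
99 = 2·44 + 11
44 = 4·11 + 0
gcd(583, 825) = 11.
Back-substituting:
11 = 99 − 2·44
11 = −2·242 + 5·99
11 = 5·583 − 12·242
11 = −12·825 + 17·583
So 11 = (-12)·825 + (17)·583.

11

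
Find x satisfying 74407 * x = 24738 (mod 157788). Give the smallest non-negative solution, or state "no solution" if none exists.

First find gcd(74407, 157788):
157788 = 2×74407 + 8974
74407 = 8×8974 + 2615
8974 = 3×2615 + 1129
2615 = 2×1129 + 357
1129 = 3×357 + 58
357 = 6×58 + 9
58 = 6×9 + 4
9 = 2×4 + 1
4 = 4×1 + 0
gcd = 1, so a unique solution mod 157788 exists.
Back-substitute for the Bézout coefficients:
1 = 9 − 2·4
1 = −2·58 + 13·9
1 = 13·357 − 80·58
1 = −80·1129 + 253·357
1 = 253·2615 − 586·1129
1 = −586·8974 + 2011·2615
1 = 2011·74407 − 16674·8974
1 = −16674·157788 + 35359·74407
So 74407·(35359) ≡ 1 (mod 157788), giving 74407⁻¹ ≡ 35359.
x ≡ 74407⁻¹·24738 ≡ 35359·24738 ≡ 92058 (mod 157788).

92058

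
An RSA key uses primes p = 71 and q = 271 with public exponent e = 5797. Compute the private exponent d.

φ(n) = (p−1)(q−1) = 70·270 = 18900.
Need d with 5797·d ≡ 1 (mod 18900). Apply the extended Euclidean algorithm:
18900 = 3*5797 + 1509
5797 = 3*1509 + 1270
1509 = 1*1270 + 239
1270 = 5*239 + 75
239 = 3*75 + 14
75 = 5*14 + 5
14 = 2*5 + 4
5 = 1*4 + 1
4 = 4*1 + 0
Back-substitute:
1 = 5 − 4
1 = −14 + 3·5
1 = 3·75 − 16·14
1 = −16·239 + 51·75
1 = 51·1270 − 271·239
1 = −271·1509 + 322·1270
1 = 322·5797 − 1237·1509
1 = −1237·18900 + 4033·5797
So 5797·4033 ≡ 1 (mod 18900), hence d = 4033.

4033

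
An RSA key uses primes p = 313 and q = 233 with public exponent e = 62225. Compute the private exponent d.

32177

φ(n) = (p−1)(q−1) = 312·232 = 72384.
Need d with 62225·d ≡ 1 (mod 72384). Apply the extended Euclidean algorithm:
72384 = 1*62225 + 10159
62225 = 6*10159 + 1271
10159 = 7*1271 + 1262
1271 = 1*1262 + 9
1262 = 140*9 + 2
9 = 4*2 + 1
2 = 2*1 + 0
Back-substitute:
1 = 9 − 4·2
1 = −4·1262 + 561·9
1 = 561·1271 − 565·1262
1 = −565·10159 + 4516·1271
1 = 4516·62225 − 27661·10159
1 = −27661·72384 + 32177·62225
So 62225·32177 ≡ 1 (mod 72384), hence d = 32177.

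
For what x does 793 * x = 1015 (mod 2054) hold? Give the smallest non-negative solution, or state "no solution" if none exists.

no solution

gcd(793, 2054):
2054 = 2×793 + 468
793 = 1×468 + 325
468 = 1×325 + 143
325 = 2×143 + 39
143 = 3×39 + 26
39 = 1×26 + 13
26 = 2×13 + 0
gcd = 13, but 13 ∤ 1015, so the congruence has no solution.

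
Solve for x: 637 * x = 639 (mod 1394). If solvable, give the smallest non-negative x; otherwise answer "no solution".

First find gcd(637, 1394):
1394 = 2×637 + 120
637 = 5×120 + 37
120 = 3×37 + 9
37 = 4×9 + 1
9 = 9×1 + 0
gcd = 1, so a unique solution mod 1394 exists.
Back-substitute for the Bézout coefficients:
1 = 37 − 4·9
1 = −4·120 + 13·37
1 = 13·637 − 69·120
1 = −69·1394 + 151·637
So 637·(151) ≡ 1 (mod 1394), giving 637⁻¹ ≡ 151.
x ≡ 637⁻¹·639 ≡ 151·639 ≡ 303 (mod 1394).

303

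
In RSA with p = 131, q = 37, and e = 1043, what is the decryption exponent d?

φ(n) = (p−1)(q−1) = 130·36 = 4680.
Need d with 1043·d ≡ 1 (mod 4680). Apply the extended Euclidean algorithm:
4680 = 4·1043 + 508
1043 = 2·508 + 27
508 = 18·27 + 22
27 = 1·22 + 5
22 = 4·5 + 2
5 = 2·2 + 1
2 = 2·1 + 0
Back-substitute:
1 = 5 − 2·2
1 = −2·22 + 9·5
1 = 9·27 − 11·22
1 = −11·508 + 207·27
1 = 207·1043 − 425·508
1 = −425·4680 + 1907·1043
So 1043·1907 ≡ 1 (mod 4680), hence d = 1907.

1907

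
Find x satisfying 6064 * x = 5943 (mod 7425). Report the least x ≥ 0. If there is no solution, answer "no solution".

12

First find gcd(6064, 7425):
7425 = 1·6064 + 1361
6064 = 4·1361 + 620
1361 = 2·620 + 121
620 = 5·121 + 15
121 = 8·15 + 1
15 = 15·1 + 0
gcd = 1, so a unique solution mod 7425 exists.
Back-substitute for the Bézout coefficients:
1 = 121 − 8·15
1 = −8·620 + 41·121
1 = 41·1361 − 90·620
1 = −90·6064 + 401·1361
1 = 401·7425 − 491·6064
So 6064·(-491) ≡ 1 (mod 7425), giving 6064⁻¹ ≡ 6934.
x ≡ 6064⁻¹·5943 ≡ 6934·5943 ≡ 12 (mod 7425).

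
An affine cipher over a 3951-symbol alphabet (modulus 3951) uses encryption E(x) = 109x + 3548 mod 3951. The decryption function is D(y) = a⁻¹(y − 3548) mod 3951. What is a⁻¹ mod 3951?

145

Extended Euclidean algorithm:
3951 = 36·109 + 27
109 = 4·27 + 1
27 = 27·1 + 0
Since gcd(109, 3951) = 1, back-substitute to write 1 as a combination:
1 = 109 − 4·27
1 = −4·3951 + 145·109
So 109·145 ≡ 1 (mod 3951).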